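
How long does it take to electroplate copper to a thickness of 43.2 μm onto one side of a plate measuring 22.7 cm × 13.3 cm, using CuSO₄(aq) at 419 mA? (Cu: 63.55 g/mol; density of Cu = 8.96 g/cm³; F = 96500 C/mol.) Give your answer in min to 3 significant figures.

Plated area = 22.7 × 13.3 = 301.9 cm²
Volume = 301.9 × 43.2×10⁻⁴ cm = 1.304 cm³
m(Cu) = 1.304 × 8.96 = 11.68 g
n(Cu) = 11.68 / 63.55 = 0.1838 mol; n(e⁻) = 2 × 0.1838 = 0.3676 mol
Q = 0.3676 × 96500 = 35470 C
t = 35470 / 0.419 = 84650 s = 1410 min

1410 min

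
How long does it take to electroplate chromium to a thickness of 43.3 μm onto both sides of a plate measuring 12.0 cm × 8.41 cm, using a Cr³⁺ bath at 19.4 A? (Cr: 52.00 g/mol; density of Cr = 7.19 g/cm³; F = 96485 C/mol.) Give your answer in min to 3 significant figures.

Plated area = 2 × 12.0 × 8.41 = 201.8 cm²
Volume = 201.8 × 43.3×10⁻⁴ cm = 0.8738 cm³
m(Cr) = 0.8738 × 7.19 = 6.283 g
n(Cr) = 6.283 / 52.00 = 0.1208 mol; n(e⁻) = 3 × 0.1208 = 0.3624 mol
Q = 0.3624 × 96485 = 34970 C
t = 34970 / 19.4 = 1803 s = 30.1 min

30.1 min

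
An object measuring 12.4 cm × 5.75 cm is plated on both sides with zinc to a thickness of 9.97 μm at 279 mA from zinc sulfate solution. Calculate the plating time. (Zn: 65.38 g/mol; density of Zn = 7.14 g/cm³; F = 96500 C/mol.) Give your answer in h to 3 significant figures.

Plated area = 2 × 12.4 × 5.75 = 142.6 cm²
Volume = 142.6 × 9.97×10⁻⁴ cm = 0.1422 cm³
m(Zn) = 0.1422 × 7.14 = 1.015 g
n(Zn) = 1.015 / 65.38 = 0.01552 mol; n(e⁻) = 2 × 0.01552 = 0.03104 mol
Q = 0.03104 × 96500 = 2995 C
t = 2995 / 0.279 = 10730 s = 2.98 h

2.98 h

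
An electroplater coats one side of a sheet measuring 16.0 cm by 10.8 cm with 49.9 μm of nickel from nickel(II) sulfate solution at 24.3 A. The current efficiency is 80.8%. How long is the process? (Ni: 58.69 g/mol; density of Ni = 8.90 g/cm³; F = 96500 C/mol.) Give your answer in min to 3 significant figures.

Plated area = 16.0 × 10.8 = 172.8 cm²
Volume = 172.8 × 49.9×10⁻⁴ cm = 0.8623 cm³
m(Ni) = 0.8623 × 8.90 = 7.674 g
n(Ni) = 7.674 / 58.69 = 0.1308 mol; n(e⁻) = 2 × 0.1308 = 0.2616 mol
Q = 0.2616 × 96500 / 0.808 = 31240 C
t = 31240 / 24.3 = 1286 s = 21.4 min

21.4 min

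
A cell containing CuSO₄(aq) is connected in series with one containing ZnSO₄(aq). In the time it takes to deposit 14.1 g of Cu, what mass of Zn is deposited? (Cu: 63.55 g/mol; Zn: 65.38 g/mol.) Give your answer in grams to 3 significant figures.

n(Cu) = 14.1 / 63.55 = 0.2219 mol
Cu²⁺ + 2e⁻ → Cu, so n(e⁻) = 2 × 0.2219 = 0.4438 mol
The cells are in series, so the same charge (and hence the same n(e⁻) = 0.4438 mol) passes through both.
Zn²⁺ + 2e⁻ → Zn, so n(Zn) = 0.4438 / 2 = 0.2219 mol
m(Zn) = 0.2219 × 65.38 = 14.5 g

14.5 g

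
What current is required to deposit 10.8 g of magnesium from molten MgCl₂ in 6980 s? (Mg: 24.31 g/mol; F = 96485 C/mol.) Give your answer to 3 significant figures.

12.3 A

n(Mg) = 10.8 / 24.31 = 0.4443 mol
Mg²⁺ + 2e⁻ → Mg, so n(e⁻) = 2 × 0.4443 = 0.8886 mol
Q = 0.8886 × 96485 = 85740 C
I = Q / t = 85740 / 6980 s = 12.3 A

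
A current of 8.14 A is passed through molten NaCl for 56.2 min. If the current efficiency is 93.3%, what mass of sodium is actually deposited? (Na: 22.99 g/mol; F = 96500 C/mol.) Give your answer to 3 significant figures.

6.10 g

Q = 8.14 × 3372 = 27450 C
n(e⁻) = 27450 / 96500 = 0.2845 mol
Na⁺ + e⁻ → Na, so theoretical m(Na) = 0.2845 × 22.99 = 6.541 g
Actual mass = 93.3% × 6.541 = 6.10 g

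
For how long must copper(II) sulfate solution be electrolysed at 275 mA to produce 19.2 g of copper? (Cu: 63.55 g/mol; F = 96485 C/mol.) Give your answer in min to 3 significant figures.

3530 min

n(Cu) = 19.2 / 63.55 = 0.3021 mol
Cu²⁺ + 2e⁻ → Cu, so n(e⁻) = 2 × 0.3021 = 0.6042 mol
Q = 0.6042 × 96485 = 58300 C
t = Q / I = 58300 / 0.275 = 2.120×10^5 s = 3530 min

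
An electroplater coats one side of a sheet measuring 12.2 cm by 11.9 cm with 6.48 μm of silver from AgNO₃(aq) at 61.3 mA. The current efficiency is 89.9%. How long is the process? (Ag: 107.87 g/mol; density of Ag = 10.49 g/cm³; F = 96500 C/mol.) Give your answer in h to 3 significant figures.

4.45 h

Plated area = 12.2 × 11.9 = 145.2 cm²
Volume = 145.2 × 6.48×10⁻⁴ cm = 0.09409 cm³
m(Ag) = 0.09409 × 10.49 = 0.9870 g
n(Ag) = 0.9870 / 107.87 = 0.009150 mol; n(e⁻) = 0.009150 mol
Q = 0.009150 × 96500 / 0.899 = 982.2 C
t = 982.2 / 0.0613 = 16020 s = 4.45 h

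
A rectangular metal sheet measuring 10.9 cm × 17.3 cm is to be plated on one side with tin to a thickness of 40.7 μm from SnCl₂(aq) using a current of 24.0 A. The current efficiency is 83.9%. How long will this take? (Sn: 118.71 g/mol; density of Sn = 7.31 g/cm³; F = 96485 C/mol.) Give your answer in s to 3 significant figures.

Plated area = 10.9 × 17.3 = 188.6 cm²
Volume = 188.6 × 40.7×10⁻⁴ cm = 0.7676 cm³
m(Sn) = 0.7676 × 7.31 = 5.611 g
n(Sn) = 5.611 / 118.71 = 0.04727 mol; n(e⁻) = 2 × 0.04727 = 0.09454 mol
Q = 0.09454 × 96485 / 0.839 = 10870 C
t = 10870 / 24.0 = 452.9 s

453 s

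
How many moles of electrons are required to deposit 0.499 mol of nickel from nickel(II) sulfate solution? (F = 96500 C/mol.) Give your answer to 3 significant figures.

0.998 mol

Ni²⁺ + 2e⁻ → Ni, so n(e⁻) = 2 × 0.499 = 0.9980 mol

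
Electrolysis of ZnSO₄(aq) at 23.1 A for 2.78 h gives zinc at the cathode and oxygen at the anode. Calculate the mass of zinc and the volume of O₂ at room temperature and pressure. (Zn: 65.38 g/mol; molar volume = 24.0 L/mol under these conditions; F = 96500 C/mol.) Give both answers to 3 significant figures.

Q = 23.1 × 10008 = 2.312×10^5 C; n(e⁻) = 2.312×10^5 / 96500 = 2.396 mol
Cathode: Zn²⁺ + 2e⁻ → Zn → n(Zn) = 2.396/2 = 1.198 mol → 78.3 g
Anode: 2H₂O → O₂ + 4H⁺ + 4e⁻ → n(O₂) = 2.396/4 = 0.5990 mol → 14.4 L

78.3 g Zn; 14.4 L O₂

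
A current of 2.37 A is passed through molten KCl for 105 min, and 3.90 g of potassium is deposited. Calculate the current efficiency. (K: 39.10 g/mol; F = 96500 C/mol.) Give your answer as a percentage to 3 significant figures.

Q = 2.37 × 6300 = 14930 C
n(e⁻) = 14930 / 96500 = 0.1547 mol
K⁺ + e⁻ → K, so theoretical n(K) = 0.1547 mol → 6.049 g
Efficiency = 3.90 / 6.049 = 0.6447 = 64.5%

64.5%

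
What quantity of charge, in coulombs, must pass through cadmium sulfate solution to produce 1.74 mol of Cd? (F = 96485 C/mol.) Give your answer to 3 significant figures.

Cd²⁺ + 2e⁻ → Cd, so n(e⁻) = 2 × 1.74 = 3.480 mol
Q = 3.480 × 96485 = 3.358×10^5 C

3.36×10^5 C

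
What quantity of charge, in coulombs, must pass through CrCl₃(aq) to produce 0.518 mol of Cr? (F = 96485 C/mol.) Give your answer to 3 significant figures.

Cr³⁺ + 3e⁻ → Cr, so n(e⁻) = 3 × 0.518 = 1.554 mol
Q = 1.554 × 96485 = 1.499×10^5 C

1.50×10^5 C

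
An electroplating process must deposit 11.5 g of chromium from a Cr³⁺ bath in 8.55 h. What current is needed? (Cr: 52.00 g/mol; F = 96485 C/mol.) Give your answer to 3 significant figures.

n(Cr) = 11.5 / 52.00 = 0.2212 mol
Cr³⁺ + 3e⁻ → Cr, so n(e⁻) = 3 × 0.2212 = 0.6636 mol
Q = 0.6636 × 96485 = 64030 C
I = Q / t = 64030 / 30780 s = 2.08 A

2.08 A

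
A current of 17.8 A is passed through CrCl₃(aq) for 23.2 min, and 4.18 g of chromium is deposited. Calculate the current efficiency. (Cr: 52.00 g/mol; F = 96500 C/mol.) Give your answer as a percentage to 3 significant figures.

93.9%

Q = 17.8 × 1392 = 24780 C
n(e⁻) = 24780 / 96500 = 0.2568 mol
Cr³⁺ + 3e⁻ → Cr, so theoretical n(Cr) = 0.08560 mol → 4.451 g
Efficiency = 4.18 / 4.451 = 0.9391 = 93.9%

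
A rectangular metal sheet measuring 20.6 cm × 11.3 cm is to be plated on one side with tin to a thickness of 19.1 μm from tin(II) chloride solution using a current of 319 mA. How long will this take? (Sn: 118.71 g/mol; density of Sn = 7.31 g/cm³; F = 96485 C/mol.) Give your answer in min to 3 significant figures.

Plated area = 20.6 × 11.3 = 232.8 cm²
Volume = 232.8 × 19.1×10⁻⁴ cm = 0.4446 cm³
m(Sn) = 0.4446 × 7.31 = 3.250 g
n(Sn) = 3.250 / 118.71 = 0.02738 mol; n(e⁻) = 2 × 0.02738 = 0.05476 mol
Q = 0.05476 × 96485 = 5284 C
t = 5284 / 0.319 = 16560 s = 276 min

276 min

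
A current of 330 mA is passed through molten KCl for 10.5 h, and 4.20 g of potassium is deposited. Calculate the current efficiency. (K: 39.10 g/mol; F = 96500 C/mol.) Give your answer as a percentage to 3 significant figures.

83.1%

Q = 0.330 × 37800 = 12470 C
n(e⁻) = 12470 / 96500 = 0.1292 mol
K⁺ + e⁻ → K, so theoretical n(K) = 0.1292 mol → 5.052 g
Efficiency = 4.20 / 5.052 = 0.8314 = 83.1%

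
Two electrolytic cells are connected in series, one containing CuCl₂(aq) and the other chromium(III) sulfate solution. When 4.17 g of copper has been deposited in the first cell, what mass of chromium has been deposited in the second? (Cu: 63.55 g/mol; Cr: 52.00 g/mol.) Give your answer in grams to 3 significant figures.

n(Cu) = 4.17 / 63.55 = 0.06562 mol
Cu²⁺ + 2e⁻ → Cu, so n(e⁻) = 2 × 0.06562 = 0.1312 mol
In series, the same 0.1312 mol of electrons flows through the second cell.
Cr³⁺ + 3e⁻ → Cr, so n(Cr) = 0.1312 / 3 = 0.04373 mol
m(Cr) = 0.04373 × 52.00 = 2.27 g

2.27 g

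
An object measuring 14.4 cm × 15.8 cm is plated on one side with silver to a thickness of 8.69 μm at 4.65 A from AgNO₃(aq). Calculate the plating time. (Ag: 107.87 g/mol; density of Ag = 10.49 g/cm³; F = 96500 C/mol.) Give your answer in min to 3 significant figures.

Plated area = 14.4 × 15.8 = 227.5 cm²
Volume = 227.5 × 8.69×10⁻⁴ cm = 0.1977 cm³
m(Ag) = 0.1977 × 10.49 = 2.074 g
n(Ag) = 2.074 / 107.87 = 0.01923 mol; n(e⁻) = 0.01923 mol
Q = 0.01923 × 96500 = 1856 C
t = 1856 / 4.65 = 399.1 s = 6.65 min

6.65 min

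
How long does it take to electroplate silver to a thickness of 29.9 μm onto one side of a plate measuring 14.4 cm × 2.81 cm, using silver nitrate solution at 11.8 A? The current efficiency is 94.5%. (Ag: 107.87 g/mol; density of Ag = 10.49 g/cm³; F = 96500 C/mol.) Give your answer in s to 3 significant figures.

Plated area = 14.4 × 2.81 = 40.46 cm²
Volume = 40.46 × 29.9×10⁻⁴ cm = 0.1210 cm³
m(Ag) = 0.1210 × 10.49 = 1.269 g
n(Ag) = 1.269 / 107.87 = 0.01176 mol; n(e⁻) = 0.01176 mol
Q = 0.01176 × 96500 / 0.945 = 1201 C
t = 1201 / 11.8 = 101.8 s

102 s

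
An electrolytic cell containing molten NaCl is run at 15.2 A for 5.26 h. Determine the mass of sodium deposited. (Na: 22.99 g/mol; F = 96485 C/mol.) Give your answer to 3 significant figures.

Q = 15.2 A × 18936 s = 2.878×10^5 C
n(e⁻) = Q/F = 2.878×10^5/96485 = 2.983 mol
Na⁺ + e⁻ → Na, so n(Na) = 2.983 mol
m = 2.983 × 22.99 = 68.6 g

68.6 g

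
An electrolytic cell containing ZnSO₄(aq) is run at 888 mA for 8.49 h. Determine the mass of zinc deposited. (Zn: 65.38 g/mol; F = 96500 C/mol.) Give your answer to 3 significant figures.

Charge passed = 0.888 × 30564 = 27140 C
Moles of electrons = 27140 / 96500 = 0.2812 mol
Zn²⁺ + 2e⁻ → Zn, so n(Zn) = 0.2812 / 2 = 0.1406 mol
m = 0.1406 × 65.38 = 9.19 g

9.19 g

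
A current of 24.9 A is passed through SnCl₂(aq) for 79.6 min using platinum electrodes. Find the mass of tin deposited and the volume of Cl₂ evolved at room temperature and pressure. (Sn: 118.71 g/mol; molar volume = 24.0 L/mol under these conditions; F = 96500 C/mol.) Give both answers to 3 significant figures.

73.1 g Sn; 14.8 L Cl₂

Q = 24.9 × 4776 = 1.189×10^5 C; n(e⁻) = 1.189×10^5 / 96500 = 1.232 mol
Cathode: Sn²⁺ + 2e⁻ → Sn → n(Sn) = 1.232/2 = 0.6160 mol → 73.1 g
Anode: 2Cl⁻ → Cl₂ + 2e⁻ → n(Cl₂) = 1.232/2 = 0.6160 mol → 14.8 L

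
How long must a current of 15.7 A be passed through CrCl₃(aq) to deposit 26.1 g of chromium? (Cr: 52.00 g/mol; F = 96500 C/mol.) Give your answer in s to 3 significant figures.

n(Cr) = 26.1 / 52.00 = 0.5019 mol
Cr³⁺ + 3e⁻ → Cr, so n(e⁻) = 3 × 0.5019 = 1.506 mol
Q = 1.506 × 96500 = 1.453×10^5 C
t = Q / I = 1.453×10^5 / 15.7 = 9255 s

9260 s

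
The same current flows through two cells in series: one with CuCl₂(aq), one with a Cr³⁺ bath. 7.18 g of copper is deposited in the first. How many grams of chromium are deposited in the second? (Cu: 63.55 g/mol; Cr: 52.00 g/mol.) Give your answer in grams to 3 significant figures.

3.92 g

n(Cu) = 7.18 / 63.55 = 0.1130 mol
Cu²⁺ + 2e⁻ → Cu, so n(e⁻) = 2 × 0.1130 = 0.2260 mol
Since the cells are in series, n(e⁻) in the Cr cell is also 0.2260 mol.
Cr³⁺ + 3e⁻ → Cr, so n(Cr) = 0.2260 / 3 = 0.07533 mol
m(Cr) = 0.07533 × 52.00 = 3.92 g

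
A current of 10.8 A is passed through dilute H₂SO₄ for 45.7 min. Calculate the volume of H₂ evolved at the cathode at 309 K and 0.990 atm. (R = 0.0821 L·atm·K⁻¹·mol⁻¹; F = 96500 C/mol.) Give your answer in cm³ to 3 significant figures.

Q = 10.8 A × 2742 s = 29610 C
n(e⁻) = Q/F = 29610/96500 = 0.3068 mol
2H⁺ + 2e⁻ → H₂, so n(H₂) = 0.3068 / 2 = 0.1534 mol
V = nRT/P = 0.1534 × 0.0821 × 309 / 0.990 = 3.931 L
= 3930 cm³

3930 cm³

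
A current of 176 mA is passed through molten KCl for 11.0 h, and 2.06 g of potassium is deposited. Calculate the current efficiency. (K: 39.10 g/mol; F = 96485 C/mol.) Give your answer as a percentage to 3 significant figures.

72.9%

Q = 0.176 × 39600 = 6970 C
n(e⁻) = 6970 / 96485 = 0.07224 mol
K⁺ + e⁻ → K, so theoretical n(K) = 0.07224 mol → 2.825 g
Efficiency = 2.06 / 2.825 = 0.7292 = 72.9%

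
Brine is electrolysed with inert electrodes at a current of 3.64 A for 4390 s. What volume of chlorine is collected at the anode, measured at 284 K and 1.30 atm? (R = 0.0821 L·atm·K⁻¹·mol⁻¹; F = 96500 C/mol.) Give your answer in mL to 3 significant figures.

Q = 3.64 A × 4390 s = 15980 C
Moles of electrons = 15980 / 96500 = 0.1656 mol
2Cl⁻ → Cl₂ + 2e⁻, so n(Cl₂) = 0.1656 / 2 = 0.08280 mol
V = nRT/P = 0.08280 × 0.0821 × 284 / 1.30 = 1.485 L
= 1490 mL

1490 mL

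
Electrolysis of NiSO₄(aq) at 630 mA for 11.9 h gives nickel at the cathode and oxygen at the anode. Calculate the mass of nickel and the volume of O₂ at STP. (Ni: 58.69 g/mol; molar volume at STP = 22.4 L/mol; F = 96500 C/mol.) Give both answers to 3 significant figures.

8.21 g Ni; 1.57 L O₂

Q = 0.630 × 42840 = 26990 C; n(e⁻) = 26990 / 96500 = 0.2797 mol
Cathode: Ni²⁺ + 2e⁻ → Ni → n(Ni) = 0.2797/2 = 0.1399 mol → 8.21 g
Anode: 2H₂O → O₂ + 4H⁺ + 4e⁻ → n(O₂) = 0.2797/4 = 0.06993 mol → 1.57 L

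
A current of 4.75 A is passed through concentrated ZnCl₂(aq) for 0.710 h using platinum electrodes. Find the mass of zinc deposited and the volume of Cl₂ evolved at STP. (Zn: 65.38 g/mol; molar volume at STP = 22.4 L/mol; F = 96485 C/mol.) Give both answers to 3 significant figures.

4.11 g Zn; 1.41 L Cl₂

Q = 4.75 × 2556 = 12140 C; n(e⁻) = 12140 / 96485 = 0.1258 mol
Cathode: Zn²⁺ + 2e⁻ → Zn → n(Zn) = 0.1258/2 = 0.06290 mol → 4.11 g
Anode: 2Cl⁻ → Cl₂ + 2e⁻ → n(Cl₂) = 0.1258/2 = 0.06290 mol → 1.41 L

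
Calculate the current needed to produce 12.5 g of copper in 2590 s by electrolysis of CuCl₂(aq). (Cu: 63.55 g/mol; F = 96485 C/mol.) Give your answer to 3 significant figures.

14.7 A

n(Cu) = 12.5 / 63.55 = 0.1967 mol
Cu²⁺ + 2e⁻ → Cu, so n(e⁻) = 2 × 0.1967 = 0.3934 mol
Q = 0.3934 × 96485 = 37960 C
I = Q / t = 37960 / 2590 s = 14.7 A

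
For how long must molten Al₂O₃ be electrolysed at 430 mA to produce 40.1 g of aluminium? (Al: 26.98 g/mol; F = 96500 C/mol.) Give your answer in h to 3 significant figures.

n(Al) = 40.1 / 26.98 = 1.486 mol
Al³⁺ + 3e⁻ → Al, so n(e⁻) = 3 × 1.486 = 4.458 mol
Q = 4.458 × 96500 = 4.302×10^5 C
t = Q / I = 4.302×10^5 / 0.430 = 1.000×10^6 s = 278 h

278 h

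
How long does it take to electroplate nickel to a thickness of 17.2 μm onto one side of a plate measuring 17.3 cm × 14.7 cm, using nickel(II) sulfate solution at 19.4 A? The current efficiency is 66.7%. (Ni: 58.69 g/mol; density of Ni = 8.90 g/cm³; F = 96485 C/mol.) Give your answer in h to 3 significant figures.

Plated area = 17.3 × 14.7 = 254.3 cm²
Volume = 254.3 × 17.2×10⁻⁴ cm = 0.4374 cm³
m(Ni) = 0.4374 × 8.90 = 3.893 g
n(Ni) = 3.893 / 58.69 = 0.06633 mol; n(e⁻) = 2 × 0.06633 = 0.1327 mol
Q = 0.1327 × 96485 / 0.667 = 19200 C
t = 19200 / 19.4 = 989.7 s = 0.275 h

0.275 h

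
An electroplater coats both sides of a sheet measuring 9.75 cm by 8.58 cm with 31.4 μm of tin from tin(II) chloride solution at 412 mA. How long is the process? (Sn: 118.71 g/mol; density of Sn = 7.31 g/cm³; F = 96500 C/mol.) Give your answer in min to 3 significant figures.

253 min

Plated area = 2 × 9.75 × 8.58 = 167.3 cm²
Volume = 167.3 × 31.4×10⁻⁴ cm = 0.5253 cm³
m(Sn) = 0.5253 × 7.31 = 3.840 g
n(Sn) = 3.840 / 118.71 = 0.03235 mol; n(e⁻) = 2 × 0.03235 = 0.06470 mol
Q = 0.06470 × 96500 = 6244 C
t = 6244 / 0.412 = 15160 s = 253 min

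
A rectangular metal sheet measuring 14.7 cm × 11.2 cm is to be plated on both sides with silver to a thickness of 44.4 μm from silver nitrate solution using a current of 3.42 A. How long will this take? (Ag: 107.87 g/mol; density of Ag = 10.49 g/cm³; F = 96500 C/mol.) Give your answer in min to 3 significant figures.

66.9 min

Plated area = 2 × 14.7 × 11.2 = 329.3 cm²
Volume = 329.3 × 44.4×10⁻⁴ cm = 1.462 cm³
m(Ag) = 1.462 × 10.49 = 15.34 g
n(Ag) = 15.34 / 107.87 = 0.1422 mol; n(e⁻) = 0.1422 mol
Q = 0.1422 × 96500 = 13720 C
t = 13720 / 3.42 = 4012 s = 66.9 min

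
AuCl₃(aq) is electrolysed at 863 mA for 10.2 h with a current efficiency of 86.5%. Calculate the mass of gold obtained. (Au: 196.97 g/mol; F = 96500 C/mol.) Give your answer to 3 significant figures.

18.7 g

Q = 0.863 × 36720 = 31690 C
n(e⁻) = 31690 / 96500 = 0.3284 mol
Au³⁺ + 3e⁻ → Au, so theoretical m(Au) = 0.1095 × 196.97 = 21.57 g
Actual mass = 86.5% × 21.57 = 18.7 g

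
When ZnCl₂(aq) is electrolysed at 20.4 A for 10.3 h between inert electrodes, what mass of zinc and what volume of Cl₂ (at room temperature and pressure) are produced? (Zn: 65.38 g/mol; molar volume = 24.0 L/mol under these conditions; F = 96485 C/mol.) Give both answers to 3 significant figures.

256 g Zn; 94.1 L Cl₂

Q = 20.4 × 37080 = 7.564×10^5 C; n(e⁻) = 7.564×10^5 / 96485 = 7.840 mol
Cathode: Zn²⁺ + 2e⁻ → Zn → n(Zn) = 7.840/2 = 3.920 mol → 256 g
Anode: 2Cl⁻ → Cl₂ + 2e⁻ → n(Cl₂) = 7.840/2 = 3.920 mol → 94.1 L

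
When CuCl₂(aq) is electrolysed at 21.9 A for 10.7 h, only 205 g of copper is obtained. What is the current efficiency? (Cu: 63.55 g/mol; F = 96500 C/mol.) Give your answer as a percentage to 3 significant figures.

73.8%

Q = 21.9 × 38520 = 8.436×10^5 C
n(e⁻) = 8.436×10^5 / 96500 = 8.742 mol
Cu²⁺ + 2e⁻ → Cu, so theoretical n(Cu) = 4.371 mol → 277.8 g
Efficiency = 205 / 277.8 = 0.7379 = 73.8%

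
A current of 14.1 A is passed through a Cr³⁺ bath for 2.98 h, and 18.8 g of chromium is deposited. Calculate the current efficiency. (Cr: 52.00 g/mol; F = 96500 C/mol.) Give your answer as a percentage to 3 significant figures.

69.2%

Q = 14.1 × 10728 = 1.513×10^5 C
n(e⁻) = 1.513×10^5 / 96500 = 1.568 mol
Cr³⁺ + 3e⁻ → Cr, so theoretical n(Cr) = 0.5227 mol → 27.18 g
Efficiency = 18.8 / 27.18 = 0.6917 = 69.2%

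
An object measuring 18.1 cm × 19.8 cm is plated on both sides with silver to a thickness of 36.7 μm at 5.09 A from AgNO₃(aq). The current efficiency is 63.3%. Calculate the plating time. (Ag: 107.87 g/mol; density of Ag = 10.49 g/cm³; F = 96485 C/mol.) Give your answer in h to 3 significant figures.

Plated area = 2 × 18.1 × 19.8 = 716.8 cm²
Volume = 716.8 × 36.7×10⁻⁴ cm = 2.631 cm³
m(Ag) = 2.631 × 10.49 = 27.60 g
n(Ag) = 27.60 / 107.87 = 0.2559 mol; n(e⁻) = 0.2559 mol
Q = 0.2559 × 96485 / 0.633 = 39010 C
t = 39010 / 5.09 = 7664 s = 2.13 h

2.13 h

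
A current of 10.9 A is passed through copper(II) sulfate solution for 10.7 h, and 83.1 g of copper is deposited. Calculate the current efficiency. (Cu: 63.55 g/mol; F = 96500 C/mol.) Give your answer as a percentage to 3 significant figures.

60.1%

Q = 10.9 × 38520 = 4.199×10^5 C
n(e⁻) = 4.199×10^5 / 96500 = 4.351 mol
Cu²⁺ + 2e⁻ → Cu, so theoretical n(Cu) = 2.176 mol → 138.3 g
Efficiency = 83.1 / 138.3 = 0.6009 = 60.1%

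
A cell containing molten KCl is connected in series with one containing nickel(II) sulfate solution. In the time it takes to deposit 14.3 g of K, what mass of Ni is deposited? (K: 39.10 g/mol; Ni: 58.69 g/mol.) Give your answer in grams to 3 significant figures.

10.7 g

n(K) = 14.3 / 39.10 = 0.3657 mol
K⁺ + e⁻ → K, so n(e⁻) = 0.3657 mol
The cells are in series, so the same charge (and hence the same n(e⁻) = 0.3657 mol) passes through both.
Ni²⁺ + 2e⁻ → Ni, so n(Ni) = 0.3657 / 2 = 0.1829 mol
m(Ni) = 0.1829 × 58.69 = 10.7 g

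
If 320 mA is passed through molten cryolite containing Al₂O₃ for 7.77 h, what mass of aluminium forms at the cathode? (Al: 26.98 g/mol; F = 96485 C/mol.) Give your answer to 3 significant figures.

Q = 0.320 A × 27972 s = 8951 C
n(e⁻) = Q/F = 8951/96485 = 0.09277 mol
Al³⁺ + 3e⁻ → Al, so n(Al) = 0.09277 / 3 = 0.03092 mol
m = 0.03092 × 26.98 = 0.834 g

0.834 g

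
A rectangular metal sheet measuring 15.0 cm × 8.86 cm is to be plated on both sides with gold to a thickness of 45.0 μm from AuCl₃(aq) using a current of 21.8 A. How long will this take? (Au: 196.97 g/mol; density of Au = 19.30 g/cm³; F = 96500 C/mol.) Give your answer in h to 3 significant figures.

Plated area = 2 × 15.0 × 8.86 = 265.8 cm²
Volume = 265.8 × 45.0×10⁻⁴ cm = 1.196 cm³
m(Au) = 1.196 × 19.30 = 23.08 g
n(Au) = 23.08 / 196.97 = 0.1172 mol; n(e⁻) = 3 × 0.1172 = 0.3516 mol
Q = 0.3516 × 96500 = 33930 C
t = 33930 / 21.8 = 1556 s = 0.432 h

0.432 h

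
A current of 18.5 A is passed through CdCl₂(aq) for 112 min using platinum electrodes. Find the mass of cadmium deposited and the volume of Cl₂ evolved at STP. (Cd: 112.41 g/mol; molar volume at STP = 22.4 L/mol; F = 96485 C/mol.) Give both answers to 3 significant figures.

Q = 18.5 × 6720 = 1.243×10^5 C; n(e⁻) = 1.243×10^5 / 96485 = 1.288 mol
Cathode: Cd²⁺ + 2e⁻ → Cd → n(Cd) = 1.288/2 = 0.6440 mol → 72.4 g
Anode: 2Cl⁻ → Cl₂ + 2e⁻ → n(Cl₂) = 1.288/2 = 0.6440 mol → 14.4 L

72.4 g Cd; 14.4 L Cl₂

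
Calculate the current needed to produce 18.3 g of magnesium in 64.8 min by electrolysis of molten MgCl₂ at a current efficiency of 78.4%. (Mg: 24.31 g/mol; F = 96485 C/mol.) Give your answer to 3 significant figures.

n(Mg) = 18.3 / 24.31 = 0.7528 mol
Mg²⁺ + 2e⁻ → Mg, so n(e⁻) = 2 × 0.7528 = 1.506 mol
Q = 1.506 × 96485 / 0.784 = 1.853×10^5 C
I = Q / t = 1.853×10^5 / 3888 s = 47.7 A

47.7 A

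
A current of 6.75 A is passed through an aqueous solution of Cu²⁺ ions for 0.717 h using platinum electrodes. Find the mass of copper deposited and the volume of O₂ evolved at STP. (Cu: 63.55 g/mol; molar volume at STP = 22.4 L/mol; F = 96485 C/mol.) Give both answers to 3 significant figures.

Q = 6.75 × 2581.2 = 17420 C; n(e⁻) = 17420 / 96485 = 0.1805 mol
Cathode: Cu²⁺ + 2e⁻ → Cu → n(Cu) = 0.1805/2 = 0.09025 mol → 5.74 g
Anode: 2H₂O → O₂ + 4H⁺ + 4e⁻ → n(O₂) = 0.1805/4 = 0.04513 mol → 1.01 L

5.74 g Cu; 1.01 L O₂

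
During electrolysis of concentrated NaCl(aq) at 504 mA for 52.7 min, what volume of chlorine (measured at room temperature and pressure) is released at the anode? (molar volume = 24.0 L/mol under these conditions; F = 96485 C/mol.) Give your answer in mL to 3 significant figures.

198 mL

Q = It = 0.504 × 3162 = 1594 C
n(e⁻) = 1594 / 96485 = 0.01652 mol
2Cl⁻ → Cl₂ + 2e⁻, so n(Cl₂) = 0.01652 / 2 = 0.008260 mol
V = 0.008260 × 24.0 = 0.1982 L
= 198 mL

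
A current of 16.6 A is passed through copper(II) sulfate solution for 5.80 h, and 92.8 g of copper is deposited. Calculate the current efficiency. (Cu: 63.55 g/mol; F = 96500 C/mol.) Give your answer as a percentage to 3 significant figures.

81.3%

Q = 16.6 × 20880 = 3.466×10^5 C
n(e⁻) = 3.466×10^5 / 96500 = 3.592 mol
Cu²⁺ + 2e⁻ → Cu, so theoretical n(Cu) = 1.796 mol → 114.1 g
Efficiency = 92.8 / 114.1 = 0.8133 = 81.3%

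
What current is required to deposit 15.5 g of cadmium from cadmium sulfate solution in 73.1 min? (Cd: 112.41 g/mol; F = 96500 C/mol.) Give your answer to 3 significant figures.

n(Cd) = 15.5 / 112.41 = 0.1379 mol
Cd²⁺ + 2e⁻ → Cd, so n(e⁻) = 2 × 0.1379 = 0.2758 mol
Q = 0.2758 × 96500 = 26610 C
I = Q / t = 26610 / 4386 s = 6.07 A

6.07 A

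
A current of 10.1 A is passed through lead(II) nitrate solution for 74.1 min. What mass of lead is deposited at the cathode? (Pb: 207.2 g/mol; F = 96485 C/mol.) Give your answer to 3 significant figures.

48.2 g

Charge passed = 10.1 × 4446 = 44900 C
n(e⁻) = 44900 / 96485 = 0.4654 mol
Pb²⁺ + 2e⁻ → Pb, so n(Pb) = 0.4654 / 2 = 0.2327 mol
m = 0.2327 × 207.2 = 48.2 g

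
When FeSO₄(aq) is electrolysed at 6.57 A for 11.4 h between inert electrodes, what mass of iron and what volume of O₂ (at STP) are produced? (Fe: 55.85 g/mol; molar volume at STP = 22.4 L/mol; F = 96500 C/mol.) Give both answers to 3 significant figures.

78.0 g Fe; 15.6 L O₂

Q = 6.57 × 41040 = 2.696×10^5 C; n(e⁻) = 2.696×10^5 / 96500 = 2.794 mol
Cathode: Fe²⁺ + 2e⁻ → Fe → n(Fe) = 2.794/2 = 1.397 mol → 78.0 g
Anode: 2H₂O → O₂ + 4H⁺ + 4e⁻ → n(O₂) = 2.794/4 = 0.6985 mol → 15.6 L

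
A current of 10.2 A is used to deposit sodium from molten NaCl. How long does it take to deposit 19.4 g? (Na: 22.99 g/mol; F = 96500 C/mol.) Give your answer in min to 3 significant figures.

133 min

n(Na) = 19.4 / 22.99 = 0.8438 mol
Na⁺ + e⁻ → Na, so n(e⁻) = 0.8438 mol
Q = 0.8438 × 96500 = 81430 C
t = Q / I = 81430 / 10.2 = 7983 s = 133 min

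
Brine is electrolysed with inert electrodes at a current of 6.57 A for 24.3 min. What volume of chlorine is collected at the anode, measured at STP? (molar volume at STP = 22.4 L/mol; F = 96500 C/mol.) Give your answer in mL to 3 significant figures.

Q = It = 6.57 × 1458 = 9579 C
n(e⁻) = 9579 / 96500 = 0.09926 mol
2Cl⁻ → Cl₂ + 2e⁻, so n(Cl₂) = 0.09926 / 2 = 0.04963 mol
V = 0.04963 × 22.4 = 1.112 L
= 1110 mL

1110 mL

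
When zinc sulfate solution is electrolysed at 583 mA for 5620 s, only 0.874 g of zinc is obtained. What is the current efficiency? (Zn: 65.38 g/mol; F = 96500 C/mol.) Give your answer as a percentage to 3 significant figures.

78.7%

Q = 0.583 × 5620 = 3276 C
n(e⁻) = 3276 / 96500 = 0.03395 mol
Zn²⁺ + 2e⁻ → Zn, so theoretical n(Zn) = 0.01698 mol → 1.110 g
Efficiency = 0.874 / 1.110 = 0.7874 = 78.7%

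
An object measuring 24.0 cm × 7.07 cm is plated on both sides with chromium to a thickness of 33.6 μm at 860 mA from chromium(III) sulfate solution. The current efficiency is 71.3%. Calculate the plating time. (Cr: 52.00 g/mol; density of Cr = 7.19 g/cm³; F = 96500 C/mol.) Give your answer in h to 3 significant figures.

20.7 h

Plated area = 2 × 24.0 × 7.07 = 339.4 cm²
Volume = 339.4 × 33.6×10⁻⁴ cm = 1.140 cm³
m(Cr) = 1.140 × 7.19 = 8.197 g
n(Cr) = 8.197 / 52.00 = 0.1576 mol; n(e⁻) = 3 × 0.1576 = 0.4728 mol
Q = 0.4728 × 96500 / 0.713 = 63990 C
t = 63990 / 0.860 = 74410 s = 20.7 h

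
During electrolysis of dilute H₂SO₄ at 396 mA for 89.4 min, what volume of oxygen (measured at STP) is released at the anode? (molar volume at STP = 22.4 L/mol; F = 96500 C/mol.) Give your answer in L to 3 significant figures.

Q = It = 0.396 × 5364 = 2124 C
Moles of electrons = 2124 / 96500 = 0.02201 mol
2H₂O → O₂ + 4H⁺ + 4e⁻, so n(O₂) = 0.02201 / 4 = 0.005503 mol
V = 0.005503 × 22.4 = 0.1233 L

0.123 L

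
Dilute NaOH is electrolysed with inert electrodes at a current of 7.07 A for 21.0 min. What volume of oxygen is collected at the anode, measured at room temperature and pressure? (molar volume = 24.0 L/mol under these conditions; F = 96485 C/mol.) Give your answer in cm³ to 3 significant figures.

554 cm³

Q = 7.07 A × 1260 s = 8908 C
n(e⁻) = 8908 / 96485 = 0.09233 mol
2H₂O → O₂ + 4H⁺ + 4e⁻, so n(O₂) = 0.09233 / 4 = 0.02308 mol
V = 0.02308 × 24.0 = 0.5539 L
= 554 cm³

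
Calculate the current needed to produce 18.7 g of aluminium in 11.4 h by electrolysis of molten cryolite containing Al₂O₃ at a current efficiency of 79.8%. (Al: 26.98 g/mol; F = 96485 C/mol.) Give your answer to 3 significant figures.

6.13 A

n(Al) = 18.7 / 26.98 = 0.6931 mol
Al³⁺ + 3e⁻ → Al, so n(e⁻) = 3 × 0.6931 = 2.079 mol
Q = 2.079 × 96485 / 0.798 = 2.514×10^5 C
I = Q / t = 2.514×10^5 / 41040 s = 6.13 A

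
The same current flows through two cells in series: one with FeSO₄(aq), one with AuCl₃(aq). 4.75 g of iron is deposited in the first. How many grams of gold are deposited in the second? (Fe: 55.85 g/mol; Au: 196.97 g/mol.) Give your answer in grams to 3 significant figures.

11.2 g

n(Fe) = 4.75 / 55.85 = 0.08505 mol
Fe²⁺ + 2e⁻ → Fe, so n(e⁻) = 2 × 0.08505 = 0.1701 mol
In series, the same 0.1701 mol of electrons flows through the second cell.
Au³⁺ + 3e⁻ → Au, so n(Au) = 0.1701 / 3 = 0.05670 mol
m(Au) = 0.05670 × 196.97 = 11.2 g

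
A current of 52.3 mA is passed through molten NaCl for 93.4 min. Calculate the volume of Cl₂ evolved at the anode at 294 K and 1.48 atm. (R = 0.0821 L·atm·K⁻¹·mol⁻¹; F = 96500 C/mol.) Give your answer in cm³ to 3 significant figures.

Charge passed = 0.0523 × 5604 = 293.1 C
n(e⁻) = 293.1 / 96500 = 0.003037 mol
2Cl⁻ → Cl₂ + 2e⁻, so n(Cl₂) = 0.003037 / 2 = 0.001519 mol
V = nRT/P = 0.001519 × 0.0821 × 294 / 1.48 = 0.02477 L
= 24.8 cm³

24.8 cm³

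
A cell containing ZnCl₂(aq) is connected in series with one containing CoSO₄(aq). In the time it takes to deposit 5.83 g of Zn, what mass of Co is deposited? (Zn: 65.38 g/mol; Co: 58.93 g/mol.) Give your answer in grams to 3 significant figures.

n(Zn) = 5.83 / 65.38 = 0.08917 mol
Zn²⁺ + 2e⁻ → Zn, so n(e⁻) = 2 × 0.08917 = 0.1783 mol
Since the cells are in series, n(e⁻) in the Co cell is also 0.1783 mol.
Co²⁺ + 2e⁻ → Co, so n(Co) = 0.1783 / 2 = 0.08915 mol
m(Co) = 0.08915 × 58.93 = 5.25 g

5.25 g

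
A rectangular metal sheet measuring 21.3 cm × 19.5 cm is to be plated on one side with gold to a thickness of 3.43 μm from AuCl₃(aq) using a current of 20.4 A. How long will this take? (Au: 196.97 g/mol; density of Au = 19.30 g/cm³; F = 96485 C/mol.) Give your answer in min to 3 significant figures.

Plated area = 21.3 × 19.5 = 415.4 cm²
Volume = 415.4 × 3.43×10⁻⁴ cm = 0.1425 cm³
m(Au) = 0.1425 × 19.30 = 2.750 g
n(Au) = 2.750 / 196.97 = 0.01396 mol; n(e⁻) = 3 × 0.01396 = 0.04188 mol
Q = 0.04188 × 96485 = 4041 C
t = 4041 / 20.4 = 198.1 s = 3.30 min

3.30 min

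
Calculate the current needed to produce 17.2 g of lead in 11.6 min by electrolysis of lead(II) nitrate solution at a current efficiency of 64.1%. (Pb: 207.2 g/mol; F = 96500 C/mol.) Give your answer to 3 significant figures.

n(Pb) = 17.2 / 207.2 = 0.08301 mol
Pb²⁺ + 2e⁻ → Pb, so n(e⁻) = 2 × 0.08301 = 0.1660 mol
Q = 0.1660 × 96500 / 0.641 = 24990 C
I = Q / t = 24990 / 696 s = 35.9 A

35.9 A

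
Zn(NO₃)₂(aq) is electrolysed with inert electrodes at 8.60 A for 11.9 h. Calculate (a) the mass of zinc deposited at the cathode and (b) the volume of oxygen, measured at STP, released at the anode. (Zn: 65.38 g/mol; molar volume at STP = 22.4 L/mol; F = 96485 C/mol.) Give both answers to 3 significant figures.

Q = 8.60 × 42840 = 3.684×10^5 C; n(e⁻) = 3.684×10^5 / 96485 = 3.818 mol
Cathode: Zn²⁺ + 2e⁻ → Zn → n(Zn) = 3.818/2 = 1.909 mol → 125 g
Anode: 2H₂O → O₂ + 4H⁺ + 4e⁻ → n(O₂) = 3.818/4 = 0.9545 mol → 21.4 L

125 g Zn; 21.4 L O₂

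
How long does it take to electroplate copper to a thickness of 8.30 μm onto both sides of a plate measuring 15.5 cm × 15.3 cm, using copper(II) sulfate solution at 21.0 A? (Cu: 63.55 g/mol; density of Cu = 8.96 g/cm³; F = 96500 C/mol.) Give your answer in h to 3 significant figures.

Plated area = 2 × 15.5 × 15.3 = 474.3 cm²
Volume = 474.3 × 8.30×10⁻⁴ cm = 0.3937 cm³
m(Cu) = 0.3937 × 8.96 = 3.528 g
n(Cu) = 3.528 / 63.55 = 0.05552 mol; n(e⁻) = 2 × 0.05552 = 0.1110 mol
Q = 0.1110 × 96500 = 10710 C
t = 10710 / 21.0 = 510.0 s = 0.142 h

0.142 h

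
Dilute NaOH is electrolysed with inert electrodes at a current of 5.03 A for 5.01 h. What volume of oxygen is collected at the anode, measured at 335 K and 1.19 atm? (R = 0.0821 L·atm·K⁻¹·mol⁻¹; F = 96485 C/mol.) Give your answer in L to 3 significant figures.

Charge passed = 5.03 × 18036 = 90720 C
n(e⁻) = 90720 / 96485 = 0.9402 mol
2H₂O → O₂ + 4H⁺ + 4e⁻, so n(O₂) = 0.9402 / 4 = 0.2351 mol
V = nRT/P = 0.2351 × 0.0821 × 335 / 1.19 = 5.434 L

5.43 L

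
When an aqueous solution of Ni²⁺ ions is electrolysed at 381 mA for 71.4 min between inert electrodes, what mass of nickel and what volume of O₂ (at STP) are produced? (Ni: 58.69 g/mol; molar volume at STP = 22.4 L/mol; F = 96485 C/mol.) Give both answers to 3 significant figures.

Q = 0.381 × 4284 = 1632 C; n(e⁻) = 1632 / 96485 = 0.01691 mol
Cathode: Ni²⁺ + 2e⁻ → Ni → n(Ni) = 0.01691/2 = 0.008455 mol → 0.496 g
Anode: 2H₂O → O₂ + 4H⁺ + 4e⁻ → n(O₂) = 0.01691/4 = 0.004228 mol → 0.0947 L

0.496 g Ni; 0.0947 L O₂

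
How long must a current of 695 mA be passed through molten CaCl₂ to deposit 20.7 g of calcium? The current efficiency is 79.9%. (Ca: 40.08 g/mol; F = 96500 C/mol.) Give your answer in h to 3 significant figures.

49.9 h

n(Ca) = 20.7 / 40.08 = 0.5165 mol
Ca²⁺ + 2e⁻ → Ca, so n(e⁻) = 2 × 0.5165 = 1.033 mol
Q = 1.033 × 96500 / 0.799 = 1.248×10^5 C
t = Q / I = 1.248×10^5 / 0.695 = 1.796×10^5 s = 49.9 h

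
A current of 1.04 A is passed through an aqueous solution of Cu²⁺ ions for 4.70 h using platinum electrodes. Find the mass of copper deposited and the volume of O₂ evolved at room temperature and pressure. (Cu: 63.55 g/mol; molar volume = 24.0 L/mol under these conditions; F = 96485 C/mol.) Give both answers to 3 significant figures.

Q = 1.04 × 16920 = 17600 C; n(e⁻) = 17600 / 96485 = 0.1824 mol
Cathode: Cu²⁺ + 2e⁻ → Cu → n(Cu) = 0.1824/2 = 0.09120 mol → 5.80 g
Anode: 2H₂O → O₂ + 4H⁺ + 4e⁻ → n(O₂) = 0.1824/4 = 0.04560 mol → 1.09 L

5.80 g Cu; 1.09 L O₂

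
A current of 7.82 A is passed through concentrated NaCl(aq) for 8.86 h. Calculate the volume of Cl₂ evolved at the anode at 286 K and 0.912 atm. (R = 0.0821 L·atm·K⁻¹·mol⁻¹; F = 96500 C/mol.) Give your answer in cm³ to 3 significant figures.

Q = It = 7.82 × 31896 = 2.494×10^5 C
Moles of electrons = 2.494×10^5 / 96500 = 2.584 mol
2Cl⁻ → Cl₂ + 2e⁻, so n(Cl₂) = 2.584 / 2 = 1.292 mol
V = nRT/P = 1.292 × 0.0821 × 286 / 0.912 = 33.26 L
= 33300 cm³

33300 cm³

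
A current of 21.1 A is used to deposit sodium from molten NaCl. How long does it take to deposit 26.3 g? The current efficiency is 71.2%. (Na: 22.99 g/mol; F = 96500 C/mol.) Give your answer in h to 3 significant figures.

2.04 h

n(Na) = 26.3 / 22.99 = 1.144 mol
Na⁺ + e⁻ → Na, so n(e⁻) = 1.144 mol
Q = 1.144 × 96500 / 0.712 = 1.551×10^5 C
t = Q / I = 1.551×10^5 / 21.1 = 7351 s = 2.04 h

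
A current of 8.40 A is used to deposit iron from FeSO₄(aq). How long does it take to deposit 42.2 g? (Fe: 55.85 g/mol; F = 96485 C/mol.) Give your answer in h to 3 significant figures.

4.82 h

n(Fe) = 42.2 / 55.85 = 0.7556 mol
Fe²⁺ + 2e⁻ → Fe, so n(e⁻) = 2 × 0.7556 = 1.511 mol
Q = 1.511 × 96485 = 1.458×10^5 C
t = Q / I = 1.458×10^5 / 8.40 = 17360 s = 4.82 h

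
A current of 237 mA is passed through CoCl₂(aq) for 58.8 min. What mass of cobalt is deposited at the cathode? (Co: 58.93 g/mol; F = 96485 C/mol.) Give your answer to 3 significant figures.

Q = It = 0.237 × 3528 = 836.1 C
Moles of electrons = 836.1 / 96485 = 0.008666 mol
Co²⁺ + 2e⁻ → Co, so n(Co) = 0.008666 / 2 = 0.004333 mol
m = 0.004333 × 58.93 = 0.255 g

0.255 g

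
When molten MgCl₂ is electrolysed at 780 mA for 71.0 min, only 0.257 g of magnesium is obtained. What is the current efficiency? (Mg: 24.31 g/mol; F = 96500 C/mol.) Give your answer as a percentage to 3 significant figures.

Q = 0.780 × 4260 = 3323 C
n(e⁻) = 3323 / 96500 = 0.03444 mol
Mg²⁺ + 2e⁻ → Mg, so theoretical n(Mg) = 0.01722 mol → 0.4186 g
Efficiency = 0.257 / 0.4186 = 0.6140 = 61.4%

61.4%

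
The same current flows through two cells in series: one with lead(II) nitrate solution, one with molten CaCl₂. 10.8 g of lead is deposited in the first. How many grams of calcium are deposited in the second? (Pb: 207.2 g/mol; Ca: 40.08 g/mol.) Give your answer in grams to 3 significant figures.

2.09 g

n(Pb) = 10.8 / 207.2 = 0.05212 mol
Pb²⁺ + 2e⁻ → Pb, so n(e⁻) = 2 × 0.05212 = 0.1042 mol
Since the cells are in series, n(e⁻) in the Ca cell is also 0.1042 mol.
Ca²⁺ + 2e⁻ → Ca, so n(Ca) = 0.1042 / 2 = 0.05210 mol
m(Ca) = 0.05210 × 40.08 = 2.09 g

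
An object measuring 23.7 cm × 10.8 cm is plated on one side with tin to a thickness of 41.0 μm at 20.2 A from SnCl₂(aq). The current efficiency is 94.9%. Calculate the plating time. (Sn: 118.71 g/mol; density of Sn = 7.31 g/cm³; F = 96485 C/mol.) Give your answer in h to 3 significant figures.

Plated area = 23.7 × 10.8 = 256.0 cm²
Volume = 256.0 × 41.0×10⁻⁴ cm = 1.050 cm³
m(Sn) = 1.050 × 7.31 = 7.676 g
n(Sn) = 7.676 / 118.71 = 0.06466 mol; n(e⁻) = 2 × 0.06466 = 0.1293 mol
Q = 0.1293 × 96485 / 0.949 = 13150 C
t = 13150 / 20.2 = 651.0 s = 0.181 h

0.181 h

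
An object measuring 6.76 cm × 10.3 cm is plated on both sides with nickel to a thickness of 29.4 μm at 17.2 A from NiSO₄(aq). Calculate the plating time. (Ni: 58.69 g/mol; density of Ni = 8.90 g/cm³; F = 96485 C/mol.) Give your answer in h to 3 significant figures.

Plated area = 2 × 6.76 × 10.3 = 139.3 cm²
Volume = 139.3 × 29.4×10⁻⁴ cm = 0.4095 cm³
m(Ni) = 0.4095 × 8.90 = 3.645 g
n(Ni) = 3.645 / 58.69 = 0.06211 mol; n(e⁻) = 2 × 0.06211 = 0.1242 mol
Q = 0.1242 × 96485 = 11980 C
t = 11980 / 17.2 = 696.5 s = 0.193 h

0.193 h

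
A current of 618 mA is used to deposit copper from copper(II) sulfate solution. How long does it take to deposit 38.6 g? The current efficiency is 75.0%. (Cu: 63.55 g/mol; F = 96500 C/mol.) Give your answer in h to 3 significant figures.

n(Cu) = 38.6 / 63.55 = 0.6074 mol
Cu²⁺ + 2e⁻ → Cu, so n(e⁻) = 2 × 0.6074 = 1.215 mol
Q = 1.215 × 96500 / 0.750 = 1.563×10^5 C
t = Q / I = 1.563×10^5 / 0.618 = 2.529×10^5 s = 70.3 h

70.3 h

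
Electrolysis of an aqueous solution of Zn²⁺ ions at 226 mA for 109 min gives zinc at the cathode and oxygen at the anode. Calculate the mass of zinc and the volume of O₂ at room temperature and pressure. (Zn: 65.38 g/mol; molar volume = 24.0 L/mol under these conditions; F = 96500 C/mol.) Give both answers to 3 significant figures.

0.501 g Zn; 0.0919 L O₂

Q = 0.226 × 6540 = 1478 C; n(e⁻) = 1478 / 96500 = 0.01532 mol
Cathode: Zn²⁺ + 2e⁻ → Zn → n(Zn) = 0.01532/2 = 0.007660 mol → 0.501 g
Anode: 2H₂O → O₂ + 4H⁺ + 4e⁻ → n(O₂) = 0.01532/4 = 0.003830 mol → 0.0919 L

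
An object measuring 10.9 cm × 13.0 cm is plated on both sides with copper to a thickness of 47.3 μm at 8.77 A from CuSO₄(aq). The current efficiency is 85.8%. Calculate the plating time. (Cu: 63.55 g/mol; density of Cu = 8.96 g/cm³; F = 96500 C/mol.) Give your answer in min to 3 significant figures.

80.8 min

Plated area = 2 × 10.9 × 13.0 = 283.4 cm²
Volume = 283.4 × 47.3×10⁻⁴ cm = 1.340 cm³
m(Cu) = 1.340 × 8.96 = 12.01 g
n(Cu) = 12.01 / 63.55 = 0.1890 mol; n(e⁻) = 2 × 0.1890 = 0.3780 mol
Q = 0.3780 × 96500 / 0.858 = 42510 C
t = 42510 / 8.77 = 4847 s = 80.8 min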